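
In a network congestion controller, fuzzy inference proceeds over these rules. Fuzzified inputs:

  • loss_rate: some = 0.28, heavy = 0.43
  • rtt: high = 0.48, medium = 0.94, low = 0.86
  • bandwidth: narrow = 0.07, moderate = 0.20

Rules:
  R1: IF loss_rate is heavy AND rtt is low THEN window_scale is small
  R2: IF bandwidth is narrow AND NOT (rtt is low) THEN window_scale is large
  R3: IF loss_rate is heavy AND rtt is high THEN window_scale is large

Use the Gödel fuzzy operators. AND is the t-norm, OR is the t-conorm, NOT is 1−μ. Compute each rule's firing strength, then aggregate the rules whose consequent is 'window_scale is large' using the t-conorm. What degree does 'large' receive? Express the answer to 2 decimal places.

R1: heavy=0.43, low=0.86; AND[min(a, b)] → w = 0.43
R2: narrow=0.07, ¬low=1−0.86=0.14; AND[min(a, b)] → w = 0.07
R3: heavy=0.43, high=0.48; AND[min(a, b)] → w = 0.43
Rules with consequent 'large': {R2, R3} → strengths 0.07, 0.43
Aggregate via t-conorm [max(a, b)]: 0.43

0.43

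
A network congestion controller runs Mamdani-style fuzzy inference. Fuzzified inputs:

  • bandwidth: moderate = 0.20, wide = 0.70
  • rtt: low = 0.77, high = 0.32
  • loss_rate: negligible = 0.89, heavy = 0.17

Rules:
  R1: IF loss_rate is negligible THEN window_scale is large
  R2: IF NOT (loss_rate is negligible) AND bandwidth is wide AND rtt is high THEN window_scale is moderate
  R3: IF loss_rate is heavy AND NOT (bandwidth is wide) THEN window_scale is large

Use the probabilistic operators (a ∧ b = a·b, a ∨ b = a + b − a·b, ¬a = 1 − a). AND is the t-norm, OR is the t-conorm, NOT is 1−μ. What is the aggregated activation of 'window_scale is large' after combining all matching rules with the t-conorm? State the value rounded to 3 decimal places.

0.896

R1: negligible=0.89 → w = 0.8900
R2: ¬negligible=1−0.89=0.11, wide=0.70, high=0.32; AND[a·b] → w = 0.0246
R3: heavy=0.17, ¬wide=1−0.70=0.30; AND[a·b] → w = 0.0510
Rules with consequent 'large': {R1, R3} → strengths 0.8900, 0.0510
Aggregate via t-conorm [a + b − a·b]: 0.8956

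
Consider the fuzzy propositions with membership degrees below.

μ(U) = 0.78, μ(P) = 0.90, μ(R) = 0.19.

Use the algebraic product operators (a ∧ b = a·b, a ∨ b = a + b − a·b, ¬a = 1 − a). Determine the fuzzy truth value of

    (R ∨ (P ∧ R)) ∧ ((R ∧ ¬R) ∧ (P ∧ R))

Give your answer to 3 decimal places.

P ∧ R = a·b on (0.9000, 0.1900) = 0.1710
R ∨ (P ∧ R) = a + b − a·b on (0.1900, 0.1710) = 0.3285
¬R = 1 − 0.1900 = 0.8100
R ∧ ¬R = a·b on (0.1900, 0.8100) = 0.1539
P ∧ R = a·b on (0.9000, 0.1900) = 0.1710
(R ∧ ¬R) ∧ (P ∧ R) = a·b on (0.1539, 0.1710) = 0.0263
(R ∨ (P ∧ R)) ∧ ((R ∧ ¬R) ∧ (P ∧ R)) = a·b on (0.3285, 0.0263) = 0.0086

0.009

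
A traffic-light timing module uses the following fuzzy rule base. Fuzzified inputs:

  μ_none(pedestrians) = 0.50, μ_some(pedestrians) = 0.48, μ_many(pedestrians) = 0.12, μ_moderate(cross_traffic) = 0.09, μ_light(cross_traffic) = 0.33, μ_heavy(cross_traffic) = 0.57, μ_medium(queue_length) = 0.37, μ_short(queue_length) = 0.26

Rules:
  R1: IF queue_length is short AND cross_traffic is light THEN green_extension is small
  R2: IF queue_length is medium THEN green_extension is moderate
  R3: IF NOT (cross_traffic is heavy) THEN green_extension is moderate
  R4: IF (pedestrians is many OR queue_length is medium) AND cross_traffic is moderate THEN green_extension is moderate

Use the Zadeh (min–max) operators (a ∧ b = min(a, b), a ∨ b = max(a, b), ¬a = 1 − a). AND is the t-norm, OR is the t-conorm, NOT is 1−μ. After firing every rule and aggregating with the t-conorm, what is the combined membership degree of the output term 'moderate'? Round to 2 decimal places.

0.43

R1: short=0.26, light=0.33; AND[min(a, b)] → w = 0.26
R2: medium=0.37 → w = 0.37
R3: ¬heavy=1−0.57=0.43 → w = 0.43
R4: (many=0.12 OR medium=0.37) = 0.37; AND[min(a, b)] with moderate=0.09 → w = 0.09
Rules with consequent 'moderate': {R2, R3, R4} → strengths 0.37, 0.43, 0.09
Aggregate via t-conorm [max(a, b)]: 0.43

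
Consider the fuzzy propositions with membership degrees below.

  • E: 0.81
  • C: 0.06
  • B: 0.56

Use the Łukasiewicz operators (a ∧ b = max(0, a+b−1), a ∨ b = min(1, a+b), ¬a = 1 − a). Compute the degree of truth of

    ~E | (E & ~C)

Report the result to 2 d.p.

~E = 1 − 0.81 = 0.19
~C = 1 − 0.06 = 0.94
E & ~C = max(0, a+b−1) on (0.81, 0.94) = 0.75
~E | (E & ~C) = min(1, a+b) on (0.19, 0.75) = 0.94

0.94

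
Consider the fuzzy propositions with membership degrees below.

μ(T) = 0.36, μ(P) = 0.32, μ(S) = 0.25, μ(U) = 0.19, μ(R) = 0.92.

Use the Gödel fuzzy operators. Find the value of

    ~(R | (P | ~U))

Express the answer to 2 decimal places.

0.08

~U = 1 − 0.19 = 0.81
P | ~U = max(a, b) on (0.32, 0.81) = 0.81
R | (P | ~U) = max(a, b) on (0.92, 0.81) = 0.92
~(R | (P | ~U)) = 1 − 0.92 = 0.08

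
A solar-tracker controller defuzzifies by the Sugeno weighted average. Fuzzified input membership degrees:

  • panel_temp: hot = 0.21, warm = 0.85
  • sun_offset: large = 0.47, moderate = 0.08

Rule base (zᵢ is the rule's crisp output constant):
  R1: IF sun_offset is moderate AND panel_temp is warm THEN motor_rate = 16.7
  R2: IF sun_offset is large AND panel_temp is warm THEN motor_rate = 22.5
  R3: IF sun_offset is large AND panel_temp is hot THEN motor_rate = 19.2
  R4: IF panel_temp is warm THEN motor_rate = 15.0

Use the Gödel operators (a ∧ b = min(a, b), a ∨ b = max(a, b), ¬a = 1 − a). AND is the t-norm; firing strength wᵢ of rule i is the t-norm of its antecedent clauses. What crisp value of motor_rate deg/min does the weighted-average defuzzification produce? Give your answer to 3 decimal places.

R1 (z=16.7): moderate=0.08, warm=0.85; AND[min(a, b)] → w = 0.08
R2 (z=22.5): large=0.47, warm=0.85; AND[min(a, b)] → w = 0.47
R3 (z=19.2): large=0.47, hot=0.21; AND[min(a, b)] → w = 0.21
R4 (z=15.0): warm=0.85 → w = 0.85
Weighted average = (0.08·16.7 + 0.47·22.5 + 0.21·19.2 + 0.85·15.0) / (0.08 + 0.47 + 0.21 + 0.85)
  = 28.6930 / 1.6100 = 17.822

17.822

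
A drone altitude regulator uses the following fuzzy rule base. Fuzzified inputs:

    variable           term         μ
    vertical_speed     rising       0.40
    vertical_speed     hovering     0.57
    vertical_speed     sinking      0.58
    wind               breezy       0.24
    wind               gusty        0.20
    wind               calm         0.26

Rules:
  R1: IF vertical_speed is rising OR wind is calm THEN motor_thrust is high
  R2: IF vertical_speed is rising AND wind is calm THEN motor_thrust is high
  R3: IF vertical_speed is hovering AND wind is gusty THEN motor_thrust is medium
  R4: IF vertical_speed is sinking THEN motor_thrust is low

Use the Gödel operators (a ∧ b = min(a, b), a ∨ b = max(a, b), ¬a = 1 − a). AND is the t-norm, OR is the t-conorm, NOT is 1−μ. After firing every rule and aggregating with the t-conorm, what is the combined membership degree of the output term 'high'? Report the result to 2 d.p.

0.40

R1: rising=0.40, calm=0.26; OR[max(a, b)] → w = 0.40
R2: rising=0.40, calm=0.26; AND[min(a, b)] → w = 0.26
R3: hovering=0.57, gusty=0.20; AND[min(a, b)] → w = 0.20
R4: sinking=0.58 → w = 0.58
Rules with consequent 'high': {R1, R2} → strengths 0.40, 0.26
Aggregate via t-conorm [max(a, b)]: 0.40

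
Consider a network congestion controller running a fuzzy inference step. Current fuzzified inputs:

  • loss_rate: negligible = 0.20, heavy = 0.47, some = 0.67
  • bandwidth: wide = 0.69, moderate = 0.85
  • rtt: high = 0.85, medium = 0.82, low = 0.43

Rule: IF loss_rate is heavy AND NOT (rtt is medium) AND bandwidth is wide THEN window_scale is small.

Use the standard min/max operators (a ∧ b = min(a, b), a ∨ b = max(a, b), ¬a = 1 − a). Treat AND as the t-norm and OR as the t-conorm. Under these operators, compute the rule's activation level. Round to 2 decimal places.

firing strength: heavy=0.47, ¬medium=1−0.82=0.18, wide=0.69; AND[min(a, b)] → w = 0.18

0.18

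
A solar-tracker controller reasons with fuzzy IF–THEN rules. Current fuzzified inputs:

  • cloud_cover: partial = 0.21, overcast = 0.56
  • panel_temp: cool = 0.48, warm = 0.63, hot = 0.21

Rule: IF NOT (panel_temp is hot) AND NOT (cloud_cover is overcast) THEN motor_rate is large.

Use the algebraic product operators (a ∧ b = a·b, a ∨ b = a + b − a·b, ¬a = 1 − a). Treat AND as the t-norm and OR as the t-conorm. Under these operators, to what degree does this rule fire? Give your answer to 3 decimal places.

0.348

firing strength: ¬hot=1−0.21=0.79, ¬overcast=1−0.56=0.44; AND[a·b] → w = 0.3476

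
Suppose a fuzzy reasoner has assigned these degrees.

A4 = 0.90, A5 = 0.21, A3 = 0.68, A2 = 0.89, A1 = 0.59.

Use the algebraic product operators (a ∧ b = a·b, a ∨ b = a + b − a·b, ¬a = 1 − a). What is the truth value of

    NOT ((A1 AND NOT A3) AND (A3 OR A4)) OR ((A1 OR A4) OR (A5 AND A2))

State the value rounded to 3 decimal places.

0.994

NOT A3 = 1 − 0.6800 = 0.3200
A1 AND NOT A3 = a·b on (0.5900, 0.3200) = 0.1888
A3 OR A4 = a + b − a·b on (0.6800, 0.9000) = 0.9680
(A1 AND NOT A3) AND (A3 OR A4) = a·b on (0.1888, 0.9680) = 0.1828
NOT ((A1 AND NOT A3) AND (A3 OR A4)) = 1 − 0.1828 = 0.8172
A1 OR A4 = a + b − a·b on (0.5900, 0.9000) = 0.9590
A5 AND A2 = a·b on (0.2100, 0.8900) = 0.1869
(A1 OR A4) OR (A5 AND A2) = a + b − a·b on (0.9590, 0.1869) = 0.9667
NOT ((A1 AND NOT A3) AND (A3 OR A4)) OR ((A1 OR A4) OR (A5 AND A2)) = a + b − a·b on (0.8172, 0.9667) = 0.9939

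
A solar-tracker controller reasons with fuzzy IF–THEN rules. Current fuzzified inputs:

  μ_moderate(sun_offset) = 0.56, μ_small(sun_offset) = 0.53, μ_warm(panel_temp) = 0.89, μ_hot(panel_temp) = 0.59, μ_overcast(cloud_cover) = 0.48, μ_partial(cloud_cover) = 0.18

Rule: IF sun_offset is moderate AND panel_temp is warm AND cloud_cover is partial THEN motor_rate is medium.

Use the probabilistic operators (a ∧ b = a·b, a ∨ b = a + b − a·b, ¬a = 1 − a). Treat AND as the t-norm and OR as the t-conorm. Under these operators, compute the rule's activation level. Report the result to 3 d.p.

firing strength: moderate=0.56, warm=0.89, partial=0.18; AND[a·b] → w = 0.0897

0.090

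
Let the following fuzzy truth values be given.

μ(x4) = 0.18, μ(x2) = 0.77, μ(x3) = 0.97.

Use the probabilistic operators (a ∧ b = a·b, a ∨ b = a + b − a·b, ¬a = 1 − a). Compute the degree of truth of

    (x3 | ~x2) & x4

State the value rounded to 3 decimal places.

0.176

~x2 = 1 − 0.7700 = 0.2300
x3 | ~x2 = a + b − a·b on (0.9700, 0.2300) = 0.9769
(x3 | ~x2) & x4 = a·b on (0.9769, 0.1800) = 0.1758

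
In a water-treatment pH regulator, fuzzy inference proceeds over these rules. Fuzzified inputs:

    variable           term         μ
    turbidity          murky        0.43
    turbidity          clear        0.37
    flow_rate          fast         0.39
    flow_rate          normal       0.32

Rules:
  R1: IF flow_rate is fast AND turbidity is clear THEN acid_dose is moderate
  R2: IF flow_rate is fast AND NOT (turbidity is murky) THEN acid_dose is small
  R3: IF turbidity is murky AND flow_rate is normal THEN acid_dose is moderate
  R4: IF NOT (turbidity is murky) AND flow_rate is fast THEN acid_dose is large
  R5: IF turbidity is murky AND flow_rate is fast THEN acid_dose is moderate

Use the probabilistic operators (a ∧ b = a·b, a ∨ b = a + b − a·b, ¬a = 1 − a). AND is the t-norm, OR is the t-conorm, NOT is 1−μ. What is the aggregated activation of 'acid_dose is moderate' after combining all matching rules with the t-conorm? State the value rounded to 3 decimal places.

R1: fast=0.39, clear=0.37; AND[a·b] → w = 0.1443
R2: fast=0.39, ¬murky=1−0.43=0.57; AND[a·b] → w = 0.2223
R3: murky=0.43, normal=0.32; AND[a·b] → w = 0.1376
R4: ¬murky=1−0.43=0.57, fast=0.39; AND[a·b] → w = 0.2223
R5: murky=0.43, fast=0.39; AND[a·b] → w = 0.1677
Rules with consequent 'moderate': {R1, R3, R5} → strengths 0.1443, 0.1376, 0.1677
Aggregate via t-conorm [a + b − a·b]: 0.3858

0.386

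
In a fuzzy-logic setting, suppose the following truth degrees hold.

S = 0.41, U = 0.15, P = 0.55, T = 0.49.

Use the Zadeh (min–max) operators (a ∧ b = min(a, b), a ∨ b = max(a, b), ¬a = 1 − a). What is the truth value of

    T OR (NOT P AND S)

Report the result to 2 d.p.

NOT P = 1 − 0.55 = 0.45
NOT P AND S = min(a, b) on (0.45, 0.41) = 0.41
T OR (NOT P AND S) = max(a, b) on (0.49, 0.41) = 0.49

0.49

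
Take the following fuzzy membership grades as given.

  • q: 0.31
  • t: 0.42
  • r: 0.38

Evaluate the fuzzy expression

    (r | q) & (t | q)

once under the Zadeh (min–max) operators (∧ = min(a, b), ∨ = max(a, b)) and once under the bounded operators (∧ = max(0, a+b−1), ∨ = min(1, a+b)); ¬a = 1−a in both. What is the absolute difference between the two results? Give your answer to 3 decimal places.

Under Zadeh (min–max):
  r | q = max(a, b) on (0.38, 0.31) = 0.38
  t | q = max(a, b) on (0.42, 0.31) = 0.42
  (r | q) & (t | q) = min(a, b) on (0.38, 0.42) = 0.38
  → value = 0.3800
Under bounded:
  r | q = min(1, a+b) on (0.38, 0.31) = 0.69
  t | q = min(1, a+b) on (0.42, 0.31) = 0.73
  (r | q) & (t | q) = max(0, a+b−1) on (0.69, 0.73) = 0.42
  → value = 0.4200
|0.3800 − 0.4200| = 0.040

0.040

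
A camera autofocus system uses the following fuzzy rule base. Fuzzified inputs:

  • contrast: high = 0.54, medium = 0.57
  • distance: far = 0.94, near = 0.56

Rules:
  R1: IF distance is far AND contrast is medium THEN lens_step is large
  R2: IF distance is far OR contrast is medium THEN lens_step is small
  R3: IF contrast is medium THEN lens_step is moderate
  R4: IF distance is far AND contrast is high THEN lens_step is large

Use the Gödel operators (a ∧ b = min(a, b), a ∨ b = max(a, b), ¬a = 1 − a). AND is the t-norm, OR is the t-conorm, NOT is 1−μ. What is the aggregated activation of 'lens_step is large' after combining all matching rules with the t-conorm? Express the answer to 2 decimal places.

R1: far=0.94, medium=0.57; AND[min(a, b)] → w = 0.57
R2: far=0.94, medium=0.57; OR[max(a, b)] → w = 0.94
R3: medium=0.57 → w = 0.57
R4: far=0.94, high=0.54; AND[min(a, b)] → w = 0.54
Rules with consequent 'large': {R1, R4} → strengths 0.57, 0.54
Aggregate via t-conorm [max(a, b)]: 0.57

0.57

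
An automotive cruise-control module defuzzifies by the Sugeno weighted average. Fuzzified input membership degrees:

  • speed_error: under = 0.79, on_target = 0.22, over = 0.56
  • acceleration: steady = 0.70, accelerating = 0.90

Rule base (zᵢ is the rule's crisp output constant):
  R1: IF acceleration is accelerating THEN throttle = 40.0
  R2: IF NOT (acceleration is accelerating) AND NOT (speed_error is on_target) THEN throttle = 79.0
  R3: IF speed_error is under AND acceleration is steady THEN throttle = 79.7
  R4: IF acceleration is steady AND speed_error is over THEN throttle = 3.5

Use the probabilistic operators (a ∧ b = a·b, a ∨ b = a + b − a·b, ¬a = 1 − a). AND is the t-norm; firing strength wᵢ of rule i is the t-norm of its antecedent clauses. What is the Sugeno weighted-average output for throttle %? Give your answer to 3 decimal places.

R1 (z=40.0): accelerating=0.90 → w = 0.9000
R2 (z=79.0): ¬accelerating=1−0.90=0.10, ¬on_target=1−0.22=0.78; AND[a·b] → w = 0.0780
R3 (z=79.7): under=0.79, steady=0.70; AND[a·b] → w = 0.5530
R4 (z=3.5): steady=0.70, over=0.56; AND[a·b] → w = 0.3920
Weighted average = (0.9000·40.0 + 0.0780·79.0 + 0.5530·79.7 + 0.3920·3.5) / (0.9000 + 0.0780 + 0.5530 + 0.3920)
  = 87.6081 / 1.9230 = 45.558

45.558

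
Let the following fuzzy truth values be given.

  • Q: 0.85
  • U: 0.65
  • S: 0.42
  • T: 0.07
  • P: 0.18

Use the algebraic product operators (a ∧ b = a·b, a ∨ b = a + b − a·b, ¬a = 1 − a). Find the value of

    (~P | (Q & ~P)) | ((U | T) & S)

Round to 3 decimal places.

~P = 1 − 0.1800 = 0.8200
~P = 1 − 0.1800 = 0.8200
Q & ~P = a·b on (0.8500, 0.8200) = 0.6970
~P | (Q & ~P) = a + b − a·b on (0.8200, 0.6970) = 0.9455
U | T = a + b − a·b on (0.6500, 0.0700) = 0.6745
(U | T) & S = a·b on (0.6745, 0.4200) = 0.2833
(~P | (Q & ~P)) | ((U | T) & S) = a + b − a·b on (0.9455, 0.2833) = 0.9609

0.961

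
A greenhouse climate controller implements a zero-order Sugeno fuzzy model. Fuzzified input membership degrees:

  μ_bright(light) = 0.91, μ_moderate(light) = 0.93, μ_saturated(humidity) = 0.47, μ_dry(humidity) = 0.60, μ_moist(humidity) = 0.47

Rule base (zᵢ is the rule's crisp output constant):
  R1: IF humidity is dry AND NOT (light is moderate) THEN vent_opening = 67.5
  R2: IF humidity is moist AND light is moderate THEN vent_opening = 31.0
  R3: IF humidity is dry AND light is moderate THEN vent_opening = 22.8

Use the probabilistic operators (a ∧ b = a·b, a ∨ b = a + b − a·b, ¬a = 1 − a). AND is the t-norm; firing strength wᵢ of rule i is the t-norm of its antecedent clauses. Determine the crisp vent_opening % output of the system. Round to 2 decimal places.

R1 (z=67.5): dry=0.60, ¬moderate=1−0.93=0.07; AND[a·b] → w = 0.0420
R2 (z=31.0): moist=0.47, moderate=0.93; AND[a·b] → w = 0.4371
R3 (z=22.8): dry=0.60, moderate=0.93; AND[a·b] → w = 0.5580
Weighted average = (0.0420·67.5 + 0.4371·31.0 + 0.5580·22.8) / (0.0420 + 0.4371 + 0.5580)
  = 29.1075 / 1.0371 = 28.07

28.07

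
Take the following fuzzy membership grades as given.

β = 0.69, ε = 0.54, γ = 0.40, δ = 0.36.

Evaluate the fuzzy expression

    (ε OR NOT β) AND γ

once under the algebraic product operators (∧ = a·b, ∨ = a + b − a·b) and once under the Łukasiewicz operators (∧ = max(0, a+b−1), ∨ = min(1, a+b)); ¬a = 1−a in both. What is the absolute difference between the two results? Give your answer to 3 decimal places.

0.023

Under algebraic product:
  NOT β = 1 − 0.6900 = 0.3100
  ε OR NOT β = a + b − a·b on (0.5400, 0.3100) = 0.6826
  (ε OR NOT β) AND γ = a·b on (0.6826, 0.4000) = 0.2730
  → value = 0.2730
Under Łukasiewicz:
  NOT β = 1 − 0.69 = 0.31
  ε OR NOT β = min(1, a+b) on (0.54, 0.31) = 0.85
  (ε OR NOT β) AND γ = max(0, a+b−1) on (0.85, 0.40) = 0.25
  → value = 0.2500
|0.2730 − 0.2500| = 0.023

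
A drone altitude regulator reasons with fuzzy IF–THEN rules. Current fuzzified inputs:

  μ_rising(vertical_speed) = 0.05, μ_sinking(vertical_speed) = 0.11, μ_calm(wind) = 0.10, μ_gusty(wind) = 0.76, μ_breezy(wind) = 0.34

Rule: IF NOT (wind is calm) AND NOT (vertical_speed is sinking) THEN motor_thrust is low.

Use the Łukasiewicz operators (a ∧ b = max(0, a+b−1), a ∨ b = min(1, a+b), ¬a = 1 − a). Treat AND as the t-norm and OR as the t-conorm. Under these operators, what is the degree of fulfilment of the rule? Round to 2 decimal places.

0.79

firing strength: ¬calm=1−0.10=0.90, ¬sinking=1−0.11=0.89; AND[max(0, a+b−1)] → w = 0.79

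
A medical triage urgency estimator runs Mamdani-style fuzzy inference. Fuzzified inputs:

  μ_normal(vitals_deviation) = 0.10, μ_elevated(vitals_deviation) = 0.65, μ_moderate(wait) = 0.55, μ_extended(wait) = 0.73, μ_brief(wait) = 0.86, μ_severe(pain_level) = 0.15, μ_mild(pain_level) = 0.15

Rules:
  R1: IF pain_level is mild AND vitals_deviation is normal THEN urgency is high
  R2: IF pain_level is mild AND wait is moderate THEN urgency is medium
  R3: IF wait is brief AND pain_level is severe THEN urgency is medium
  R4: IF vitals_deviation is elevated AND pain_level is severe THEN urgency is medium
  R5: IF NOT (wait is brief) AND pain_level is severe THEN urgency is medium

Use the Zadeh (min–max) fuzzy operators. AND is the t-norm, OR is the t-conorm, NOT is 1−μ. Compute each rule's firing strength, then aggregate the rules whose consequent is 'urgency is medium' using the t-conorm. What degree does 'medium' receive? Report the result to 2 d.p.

0.15

R1: mild=0.15, normal=0.10; AND[min(a, b)] → w = 0.10
R2: mild=0.15, moderate=0.55; AND[min(a, b)] → w = 0.15
R3: brief=0.86, severe=0.15; AND[min(a, b)] → w = 0.15
R4: elevated=0.65, severe=0.15; AND[min(a, b)] → w = 0.15
R5: ¬brief=1−0.86=0.14, severe=0.15; AND[min(a, b)] → w = 0.14
Rules with consequent 'medium': {R2, R3, R4, R5} → strengths 0.15, 0.15, 0.15, 0.14
Aggregate via t-conorm [max(a, b)]: 0.15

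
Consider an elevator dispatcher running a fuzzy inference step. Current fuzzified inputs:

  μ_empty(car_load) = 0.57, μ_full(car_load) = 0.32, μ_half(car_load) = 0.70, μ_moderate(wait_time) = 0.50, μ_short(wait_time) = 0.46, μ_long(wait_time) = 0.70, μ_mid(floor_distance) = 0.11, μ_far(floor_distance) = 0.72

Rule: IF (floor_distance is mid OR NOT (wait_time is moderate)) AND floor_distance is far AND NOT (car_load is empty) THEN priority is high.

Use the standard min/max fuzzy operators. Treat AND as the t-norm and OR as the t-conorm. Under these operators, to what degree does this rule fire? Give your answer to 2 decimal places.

firing strength: (mid=0.11 OR ¬moderate=1−0.50=0.50) = 0.50; AND[min(a, b)] with far=0.72, ¬empty=1−0.57=0.43 → w = 0.43

0.43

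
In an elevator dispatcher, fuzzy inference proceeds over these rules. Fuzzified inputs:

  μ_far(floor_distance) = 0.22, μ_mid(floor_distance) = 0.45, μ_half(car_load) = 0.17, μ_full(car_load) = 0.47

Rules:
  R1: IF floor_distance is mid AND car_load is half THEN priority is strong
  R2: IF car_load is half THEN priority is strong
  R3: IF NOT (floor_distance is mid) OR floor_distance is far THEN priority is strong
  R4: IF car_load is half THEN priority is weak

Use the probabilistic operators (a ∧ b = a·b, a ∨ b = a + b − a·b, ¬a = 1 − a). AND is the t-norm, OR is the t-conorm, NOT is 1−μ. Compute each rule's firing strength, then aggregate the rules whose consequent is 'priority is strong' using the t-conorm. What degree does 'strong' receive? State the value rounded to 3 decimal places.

R1: mid=0.45, half=0.17; AND[a·b] → w = 0.0765
R2: half=0.17 → w = 0.1700
R3: ¬mid=1−0.45=0.55, far=0.22; OR[a + b − a·b] → w = 0.6490
R4: half=0.17 → w = 0.1700
Rules with consequent 'strong': {R1, R2, R3} → strengths 0.0765, 0.1700, 0.6490
Aggregate via t-conorm [a + b − a·b]: 0.7310

0.731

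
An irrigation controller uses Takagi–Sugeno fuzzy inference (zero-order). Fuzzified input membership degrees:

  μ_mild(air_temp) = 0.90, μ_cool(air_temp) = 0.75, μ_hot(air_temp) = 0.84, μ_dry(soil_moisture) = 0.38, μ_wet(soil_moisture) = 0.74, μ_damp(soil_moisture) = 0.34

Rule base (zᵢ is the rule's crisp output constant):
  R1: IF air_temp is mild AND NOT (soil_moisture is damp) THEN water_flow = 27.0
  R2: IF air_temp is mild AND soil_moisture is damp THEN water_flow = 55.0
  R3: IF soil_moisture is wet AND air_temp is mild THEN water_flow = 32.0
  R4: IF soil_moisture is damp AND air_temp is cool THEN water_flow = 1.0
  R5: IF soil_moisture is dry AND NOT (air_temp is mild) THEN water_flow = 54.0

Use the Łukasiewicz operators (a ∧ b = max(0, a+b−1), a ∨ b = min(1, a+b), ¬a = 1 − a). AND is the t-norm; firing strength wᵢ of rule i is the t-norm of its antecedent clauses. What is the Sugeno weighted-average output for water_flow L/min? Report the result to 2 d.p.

R1 (z=27.0): mild=0.90, ¬damp=1−0.34=0.66; AND[max(0, a+b−1)] → w = 0.56
R2 (z=55.0): mild=0.90, damp=0.34; AND[max(0, a+b−1)] → w = 0.24
R3 (z=32.0): wet=0.74, mild=0.90; AND[max(0, a+b−1)] → w = 0.64
R4 (z=1.0): damp=0.34, cool=0.75; AND[max(0, a+b−1)] → w = 0.09
R5 (z=54.0): dry=0.38, ¬mild=1−0.90=0.10; AND[max(0, a+b−1)] → w = 0.00
Weighted average = (0.56·27.0 + 0.24·55.0 + 0.64·32.0 + 0.09·1.0 + 0.00·54.0) / (0.56 + 0.24 + 0.64 + 0.09 + 0.00)
  = 48.8900 / 1.5300 = 31.95

31.95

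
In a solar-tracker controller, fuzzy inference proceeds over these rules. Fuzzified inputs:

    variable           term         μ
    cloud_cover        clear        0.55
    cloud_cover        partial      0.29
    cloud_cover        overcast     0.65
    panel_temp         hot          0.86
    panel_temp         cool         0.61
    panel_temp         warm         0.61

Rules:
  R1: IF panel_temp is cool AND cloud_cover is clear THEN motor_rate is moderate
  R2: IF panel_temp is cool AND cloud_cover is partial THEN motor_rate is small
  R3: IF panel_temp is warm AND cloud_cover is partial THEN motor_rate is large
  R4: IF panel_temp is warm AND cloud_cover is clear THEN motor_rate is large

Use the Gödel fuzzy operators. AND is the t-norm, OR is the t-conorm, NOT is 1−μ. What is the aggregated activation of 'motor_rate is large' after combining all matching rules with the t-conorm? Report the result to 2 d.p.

0.55

R1: cool=0.61, clear=0.55; AND[min(a, b)] → w = 0.55
R2: cool=0.61, partial=0.29; AND[min(a, b)] → w = 0.29
R3: warm=0.61, partial=0.29; AND[min(a, b)] → w = 0.29
R4: warm=0.61, clear=0.55; AND[min(a, b)] → w = 0.55
Rules with consequent 'large': {R3, R4} → strengths 0.29, 0.55
Aggregate via t-conorm [max(a, b)]: 0.55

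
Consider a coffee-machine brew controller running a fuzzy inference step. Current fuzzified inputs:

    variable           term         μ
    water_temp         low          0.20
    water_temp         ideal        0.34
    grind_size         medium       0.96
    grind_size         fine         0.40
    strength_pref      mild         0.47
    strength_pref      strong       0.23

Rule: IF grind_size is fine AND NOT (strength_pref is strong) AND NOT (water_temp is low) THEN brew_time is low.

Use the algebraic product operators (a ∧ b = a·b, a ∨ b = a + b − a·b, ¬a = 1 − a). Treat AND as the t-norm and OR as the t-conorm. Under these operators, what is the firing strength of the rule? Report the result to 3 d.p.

0.246

firing strength: fine=0.40, ¬strong=1−0.23=0.77, ¬low=1−0.20=0.80; AND[a·b] → w = 0.2464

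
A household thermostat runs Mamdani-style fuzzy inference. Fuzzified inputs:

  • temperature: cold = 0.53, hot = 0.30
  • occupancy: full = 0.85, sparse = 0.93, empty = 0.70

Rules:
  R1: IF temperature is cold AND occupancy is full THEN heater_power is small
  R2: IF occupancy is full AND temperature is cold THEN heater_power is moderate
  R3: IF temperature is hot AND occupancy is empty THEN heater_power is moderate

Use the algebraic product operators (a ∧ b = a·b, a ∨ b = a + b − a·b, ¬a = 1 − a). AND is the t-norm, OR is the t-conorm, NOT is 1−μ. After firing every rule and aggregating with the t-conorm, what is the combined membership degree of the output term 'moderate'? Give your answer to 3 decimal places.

R1: cold=0.53, full=0.85; AND[a·b] → w = 0.4505
R2: full=0.85, cold=0.53; AND[a·b] → w = 0.4505
R3: hot=0.30, empty=0.70; AND[a·b] → w = 0.2100
Rules with consequent 'moderate': {R2, R3} → strengths 0.4505, 0.2100
Aggregate via t-conorm [a + b − a·b]: 0.5659

0.566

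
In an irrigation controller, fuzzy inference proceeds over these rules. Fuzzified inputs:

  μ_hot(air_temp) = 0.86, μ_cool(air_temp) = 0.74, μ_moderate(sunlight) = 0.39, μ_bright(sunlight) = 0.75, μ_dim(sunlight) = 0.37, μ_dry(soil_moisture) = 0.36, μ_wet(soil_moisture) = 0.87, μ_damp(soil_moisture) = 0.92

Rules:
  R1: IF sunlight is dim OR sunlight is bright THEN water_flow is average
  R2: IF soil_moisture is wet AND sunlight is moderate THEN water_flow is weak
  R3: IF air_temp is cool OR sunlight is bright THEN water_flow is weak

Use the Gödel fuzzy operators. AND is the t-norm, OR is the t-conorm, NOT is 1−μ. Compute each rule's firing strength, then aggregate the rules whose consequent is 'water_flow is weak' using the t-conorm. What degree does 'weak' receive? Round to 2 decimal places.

0.75

R1: dim=0.37, bright=0.75; OR[max(a, b)] → w = 0.75
R2: wet=0.87, moderate=0.39; AND[min(a, b)] → w = 0.39
R3: cool=0.74, bright=0.75; OR[max(a, b)] → w = 0.75
Rules with consequent 'weak': {R2, R3} → strengths 0.39, 0.75
Aggregate via t-conorm [max(a, b)]: 0.75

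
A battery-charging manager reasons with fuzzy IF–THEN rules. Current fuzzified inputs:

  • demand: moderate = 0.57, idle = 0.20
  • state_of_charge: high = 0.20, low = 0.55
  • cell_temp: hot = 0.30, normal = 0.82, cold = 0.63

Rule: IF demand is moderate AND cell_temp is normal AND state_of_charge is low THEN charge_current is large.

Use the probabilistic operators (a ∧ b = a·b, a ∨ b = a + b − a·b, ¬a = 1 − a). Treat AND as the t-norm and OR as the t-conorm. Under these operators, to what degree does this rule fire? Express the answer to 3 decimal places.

0.257

firing strength: moderate=0.57, normal=0.82, low=0.55; AND[a·b] → w = 0.2571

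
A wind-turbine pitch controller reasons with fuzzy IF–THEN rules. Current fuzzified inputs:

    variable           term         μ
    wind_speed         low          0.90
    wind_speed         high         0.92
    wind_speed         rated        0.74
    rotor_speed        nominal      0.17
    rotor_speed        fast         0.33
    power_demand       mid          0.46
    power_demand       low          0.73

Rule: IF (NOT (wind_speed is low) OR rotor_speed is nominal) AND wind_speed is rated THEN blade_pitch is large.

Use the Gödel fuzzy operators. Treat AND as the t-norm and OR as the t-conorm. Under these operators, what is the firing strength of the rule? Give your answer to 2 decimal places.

0.17

firing strength: (¬low=1−0.90=0.10 OR nominal=0.17) = 0.17; AND[min(a, b)] with rated=0.74 → w = 0.17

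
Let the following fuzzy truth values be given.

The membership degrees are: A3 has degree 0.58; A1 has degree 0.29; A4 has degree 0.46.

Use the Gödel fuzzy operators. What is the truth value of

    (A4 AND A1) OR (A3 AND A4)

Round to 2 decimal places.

A4 AND A1 = min(a, b) on (0.46, 0.29) = 0.29
A3 AND A4 = min(a, b) on (0.58, 0.46) = 0.46
(A4 AND A1) OR (A3 AND A4) = max(a, b) on (0.29, 0.46) = 0.46

0.46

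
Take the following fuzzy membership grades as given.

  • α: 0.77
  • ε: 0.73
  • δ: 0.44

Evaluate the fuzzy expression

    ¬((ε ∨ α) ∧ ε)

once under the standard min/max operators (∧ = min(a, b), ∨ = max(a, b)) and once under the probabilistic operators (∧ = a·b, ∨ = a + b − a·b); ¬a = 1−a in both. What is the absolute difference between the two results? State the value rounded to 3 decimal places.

Under standard min/max:
  ε ∨ α = max(a, b) on (0.73, 0.77) = 0.77
  (ε ∨ α) ∧ ε = min(a, b) on (0.77, 0.73) = 0.73
  ¬((ε ∨ α) ∧ ε) = 1 − 0.73 = 0.27
  → value = 0.2700
Under probabilistic:
  ε ∨ α = a + b − a·b on (0.7300, 0.7700) = 0.9379
  (ε ∨ α) ∧ ε = a·b on (0.9379, 0.7300) = 0.6847
  ¬((ε ∨ α) ∧ ε) = 1 − 0.6847 = 0.3153
  → value = 0.3153
|0.2700 − 0.3153| = 0.045

0.045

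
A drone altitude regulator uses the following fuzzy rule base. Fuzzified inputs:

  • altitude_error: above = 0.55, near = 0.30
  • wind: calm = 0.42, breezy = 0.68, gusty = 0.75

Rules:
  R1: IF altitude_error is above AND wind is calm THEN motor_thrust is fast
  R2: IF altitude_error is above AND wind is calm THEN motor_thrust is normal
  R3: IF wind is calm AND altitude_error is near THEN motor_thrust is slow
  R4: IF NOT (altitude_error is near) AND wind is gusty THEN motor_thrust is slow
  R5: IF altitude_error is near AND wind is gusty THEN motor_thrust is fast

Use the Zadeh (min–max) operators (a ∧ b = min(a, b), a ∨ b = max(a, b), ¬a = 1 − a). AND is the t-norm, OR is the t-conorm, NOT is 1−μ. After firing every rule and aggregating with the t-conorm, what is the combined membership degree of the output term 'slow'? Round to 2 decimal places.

0.70

R1: above=0.55, calm=0.42; AND[min(a, b)] → w = 0.42
R2: above=0.55, calm=0.42; AND[min(a, b)] → w = 0.42
R3: calm=0.42, near=0.30; AND[min(a, b)] → w = 0.30
R4: ¬near=1−0.30=0.70, gusty=0.75; AND[min(a, b)] → w = 0.70
R5: near=0.30, gusty=0.75; AND[min(a, b)] → w = 0.30
Rules with consequent 'slow': {R3, R4} → strengths 0.30, 0.70
Aggregate via t-conorm [max(a, b)]: 0.70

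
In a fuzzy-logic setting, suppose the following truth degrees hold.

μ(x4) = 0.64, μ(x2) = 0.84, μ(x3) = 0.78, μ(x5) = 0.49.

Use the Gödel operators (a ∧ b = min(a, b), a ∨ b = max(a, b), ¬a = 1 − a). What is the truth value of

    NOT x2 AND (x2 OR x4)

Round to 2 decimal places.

NOT x2 = 1 − 0.84 = 0.16
x2 OR x4 = max(a, b) on (0.84, 0.64) = 0.84
NOT x2 AND (x2 OR x4) = min(a, b) on (0.16, 0.84) = 0.16

0.16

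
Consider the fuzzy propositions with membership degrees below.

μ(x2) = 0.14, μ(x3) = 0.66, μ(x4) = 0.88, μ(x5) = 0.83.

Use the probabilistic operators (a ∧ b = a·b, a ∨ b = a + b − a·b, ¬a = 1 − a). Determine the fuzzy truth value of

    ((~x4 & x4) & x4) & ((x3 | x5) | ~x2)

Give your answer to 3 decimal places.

0.092

~x4 = 1 − 0.8800 = 0.1200
~x4 & x4 = a·b on (0.1200, 0.8800) = 0.1056
(~x4 & x4) & x4 = a·b on (0.1056, 0.8800) = 0.0929
x3 | x5 = a + b − a·b on (0.6600, 0.8300) = 0.9422
~x2 = 1 − 0.1400 = 0.8600
(x3 | x5) | ~x2 = a + b − a·b on (0.9422, 0.8600) = 0.9919
((~x4 & x4) & x4) & ((x3 | x5) | ~x2) = a·b on (0.0929, 0.9919) = 0.0922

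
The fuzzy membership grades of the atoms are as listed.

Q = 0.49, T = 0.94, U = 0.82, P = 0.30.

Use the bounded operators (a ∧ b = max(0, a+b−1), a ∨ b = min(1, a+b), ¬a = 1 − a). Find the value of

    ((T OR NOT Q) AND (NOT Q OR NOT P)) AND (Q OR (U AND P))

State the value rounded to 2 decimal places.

0.61

NOT Q = 1 − 0.49 = 0.51
T OR NOT Q = min(1, a+b) on (0.94, 0.51) = 1.00
NOT Q = 1 − 0.49 = 0.51
NOT P = 1 − 0.30 = 0.70
NOT Q OR NOT P = min(1, a+b) on (0.51, 0.70) = 1.00
(T OR NOT Q) AND (NOT Q OR NOT P) = max(0, a+b−1) on (1.00, 1.00) = 1.00
U AND P = max(0, a+b−1) on (0.82, 0.30) = 0.12
Q OR (U AND P) = min(1, a+b) on (0.49, 0.12) = 0.61
((T OR NOT Q) AND (NOT Q OR NOT P)) AND (Q OR (U AND P)) = max(0, a+b−1) on (1.00, 0.61) = 0.61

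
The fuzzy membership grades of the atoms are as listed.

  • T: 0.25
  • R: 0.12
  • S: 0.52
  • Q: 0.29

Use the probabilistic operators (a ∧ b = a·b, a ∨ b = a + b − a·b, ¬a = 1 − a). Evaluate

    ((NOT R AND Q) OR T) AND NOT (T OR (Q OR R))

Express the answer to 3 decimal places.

NOT R = 1 − 0.1200 = 0.8800
NOT R AND Q = a·b on (0.8800, 0.2900) = 0.2552
(NOT R AND Q) OR T = a + b − a·b on (0.2552, 0.2500) = 0.4414
Q OR R = a + b − a·b on (0.2900, 0.1200) = 0.3752
T OR (Q OR R) = a + b − a·b on (0.2500, 0.3752) = 0.5314
NOT (T OR (Q OR R)) = 1 − 0.5314 = 0.4686
((NOT R AND Q) OR T) AND NOT (T OR (Q OR R)) = a·b on (0.4414, 0.4686) = 0.2068

0.207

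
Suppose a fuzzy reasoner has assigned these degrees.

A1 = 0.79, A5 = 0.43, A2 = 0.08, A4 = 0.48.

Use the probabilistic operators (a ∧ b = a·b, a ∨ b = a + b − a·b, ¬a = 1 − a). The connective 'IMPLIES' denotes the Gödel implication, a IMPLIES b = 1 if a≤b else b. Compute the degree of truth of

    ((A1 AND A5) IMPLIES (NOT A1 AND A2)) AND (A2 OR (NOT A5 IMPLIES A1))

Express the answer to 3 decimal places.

0.017

A1 AND A5 = a·b on (0.7900, 0.4300) = 0.3397
NOT A1 = 1 − 0.7900 = 0.2100
NOT A1 AND A2 = a·b on (0.2100, 0.0800) = 0.0168
(A1 AND A5) IMPLIES (NOT A1 AND A2)  [Gödel: 1 if a≤b else b] with a=0.3397, b=0.0168 → 0.0168
NOT A5 = 1 − 0.4300 = 0.5700
NOT A5 IMPLIES A1  [Gödel: 1 if a≤b else b] with a=0.5700, b=0.7900 → 1.0000
A2 OR (NOT A5 IMPLIES A1) = a + b − a·b on (0.0800, 1.0000) = 1.0000
((A1 AND A5) IMPLIES (NOT A1 AND A2)) AND (A2 OR (NOT A5 IMPLIES A1)) = a·b on (0.0168, 1.0000) = 0.0168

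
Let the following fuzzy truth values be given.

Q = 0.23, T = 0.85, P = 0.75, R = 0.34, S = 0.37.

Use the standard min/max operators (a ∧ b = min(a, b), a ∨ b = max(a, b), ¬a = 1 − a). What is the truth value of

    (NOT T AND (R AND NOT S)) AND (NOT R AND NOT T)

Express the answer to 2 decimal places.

0.15

NOT T = 1 − 0.85 = 0.15
NOT S = 1 − 0.37 = 0.63
R AND NOT S = min(a, b) on (0.34, 0.63) = 0.34
NOT T AND (R AND NOT S) = min(a, b) on (0.15, 0.34) = 0.15
NOT R = 1 − 0.34 = 0.66
NOT T = 1 − 0.85 = 0.15
NOT R AND NOT T = min(a, b) on (0.66, 0.15) = 0.15
(NOT T AND (R AND NOT S)) AND (NOT R AND NOT T) = min(a, b) on (0.15, 0.15) = 0.15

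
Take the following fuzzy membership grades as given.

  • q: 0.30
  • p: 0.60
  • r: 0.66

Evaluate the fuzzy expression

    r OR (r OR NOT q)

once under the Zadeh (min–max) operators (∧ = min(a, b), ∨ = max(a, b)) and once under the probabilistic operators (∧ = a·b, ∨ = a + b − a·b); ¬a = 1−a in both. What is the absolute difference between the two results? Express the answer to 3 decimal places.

0.265

Under Zadeh (min–max):
  NOT q = 1 − 0.30 = 0.70
  r OR NOT q = max(a, b) on (0.66, 0.70) = 0.70
  r OR (r OR NOT q) = max(a, b) on (0.66, 0.70) = 0.70
  → value = 0.7000
Under probabilistic:
  NOT q = 1 − 0.3000 = 0.7000
  r OR NOT q = a + b − a·b on (0.6600, 0.7000) = 0.8980
  r OR (r OR NOT q) = a + b − a·b on (0.6600, 0.8980) = 0.9653
  → value = 0.9653
|0.7000 − 0.9653| = 0.265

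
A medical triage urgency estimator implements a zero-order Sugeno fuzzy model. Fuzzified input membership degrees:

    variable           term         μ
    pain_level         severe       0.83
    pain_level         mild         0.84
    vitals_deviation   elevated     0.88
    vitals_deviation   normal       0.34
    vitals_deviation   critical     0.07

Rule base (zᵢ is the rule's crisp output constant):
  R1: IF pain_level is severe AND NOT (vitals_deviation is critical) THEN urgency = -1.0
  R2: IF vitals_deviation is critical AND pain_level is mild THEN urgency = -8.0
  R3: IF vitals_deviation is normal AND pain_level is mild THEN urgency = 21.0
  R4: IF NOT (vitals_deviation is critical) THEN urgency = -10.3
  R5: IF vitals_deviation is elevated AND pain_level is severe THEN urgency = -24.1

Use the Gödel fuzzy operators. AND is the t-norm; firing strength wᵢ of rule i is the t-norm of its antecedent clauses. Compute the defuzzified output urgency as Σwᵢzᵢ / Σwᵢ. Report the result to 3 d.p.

R1 (z=-1.0): severe=0.83, ¬critical=1−0.07=0.93; AND[min(a, b)] → w = 0.83
R2 (z=-8.0): critical=0.07, mild=0.84; AND[min(a, b)] → w = 0.07
R3 (z=21.0): normal=0.34, mild=0.84; AND[min(a, b)] → w = 0.34
R4 (z=-10.3): ¬critical=1−0.07=0.93 → w = 0.93
R5 (z=-24.1): elevated=0.88, severe=0.83; AND[min(a, b)] → w = 0.83
Weighted average = (0.83·-1.0 + 0.07·-8.0 + 0.34·21.0 + 0.93·-10.3 + 0.83·-24.1) / (0.83 + 0.07 + 0.34 + 0.93 + 0.83)
  = -23.8320 / 3.0000 = -7.944

-7.944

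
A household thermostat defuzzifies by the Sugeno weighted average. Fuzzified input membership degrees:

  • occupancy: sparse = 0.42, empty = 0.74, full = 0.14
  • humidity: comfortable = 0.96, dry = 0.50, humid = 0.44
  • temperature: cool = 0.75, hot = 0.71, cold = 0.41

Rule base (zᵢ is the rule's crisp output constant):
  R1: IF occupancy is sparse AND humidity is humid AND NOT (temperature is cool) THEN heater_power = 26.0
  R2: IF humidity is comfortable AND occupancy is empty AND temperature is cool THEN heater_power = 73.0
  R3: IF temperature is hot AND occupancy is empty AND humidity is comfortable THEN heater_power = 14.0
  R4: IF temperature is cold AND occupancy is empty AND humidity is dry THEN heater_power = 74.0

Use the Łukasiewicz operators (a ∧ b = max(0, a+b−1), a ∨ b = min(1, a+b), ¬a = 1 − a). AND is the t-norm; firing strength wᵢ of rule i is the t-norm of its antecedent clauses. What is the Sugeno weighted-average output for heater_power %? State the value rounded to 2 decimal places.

44.87

R1 (z=26.0): sparse=0.42, humid=0.44, ¬cool=1−0.75=0.25; AND[max(0, a+b−1)] → w = 0.00
R2 (z=73.0): comfortable=0.96, empty=0.74, cool=0.75; AND[max(0, a+b−1)] → w = 0.45
R3 (z=14.0): hot=0.71, empty=0.74, comfortable=0.96; AND[max(0, a+b−1)] → w = 0.41
R4 (z=74.0): cold=0.41, empty=0.74, dry=0.50; AND[max(0, a+b−1)] → w = 0.00
Weighted average = (0.00·26.0 + 0.45·73.0 + 0.41·14.0 + 0.00·74.0) / (0.00 + 0.45 + 0.41 + 0.00)
  = 38.5900 / 0.8600 = 44.87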